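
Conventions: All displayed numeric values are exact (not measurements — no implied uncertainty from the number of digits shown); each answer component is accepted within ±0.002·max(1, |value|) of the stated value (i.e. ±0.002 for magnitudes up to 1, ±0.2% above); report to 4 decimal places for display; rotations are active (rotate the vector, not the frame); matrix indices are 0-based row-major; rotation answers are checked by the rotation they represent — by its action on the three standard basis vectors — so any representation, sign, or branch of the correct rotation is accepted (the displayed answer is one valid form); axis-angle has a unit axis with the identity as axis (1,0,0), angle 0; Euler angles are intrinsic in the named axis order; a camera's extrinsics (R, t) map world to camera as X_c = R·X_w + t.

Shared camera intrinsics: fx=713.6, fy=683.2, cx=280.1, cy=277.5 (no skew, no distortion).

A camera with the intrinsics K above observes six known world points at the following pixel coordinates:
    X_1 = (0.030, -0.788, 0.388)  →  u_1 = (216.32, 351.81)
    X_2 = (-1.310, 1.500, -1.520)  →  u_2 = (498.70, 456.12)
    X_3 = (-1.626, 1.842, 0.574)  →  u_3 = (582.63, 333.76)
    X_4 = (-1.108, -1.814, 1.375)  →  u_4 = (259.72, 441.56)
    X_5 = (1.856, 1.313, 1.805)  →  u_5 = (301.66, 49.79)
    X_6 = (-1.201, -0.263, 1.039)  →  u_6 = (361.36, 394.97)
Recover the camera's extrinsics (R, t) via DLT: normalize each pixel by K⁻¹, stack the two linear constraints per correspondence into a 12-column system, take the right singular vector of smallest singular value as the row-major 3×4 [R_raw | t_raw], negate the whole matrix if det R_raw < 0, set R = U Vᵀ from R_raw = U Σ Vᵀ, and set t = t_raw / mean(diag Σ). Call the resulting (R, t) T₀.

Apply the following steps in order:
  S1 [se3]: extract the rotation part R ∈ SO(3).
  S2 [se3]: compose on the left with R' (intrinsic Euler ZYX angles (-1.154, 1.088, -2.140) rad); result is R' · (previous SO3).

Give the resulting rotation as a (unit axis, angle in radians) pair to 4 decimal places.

source (pnp_recover): camera pose = R=[-0.6326 0.6896 0.3525; -0.7745 -0.5657 -0.2831; 0.0042 -0.4520 0.8920], t=(-0.1600, 0.4000, 5.8501)
after S1 (rot_of_se3): [-0.6326 0.6896 0.3525; -0.7745 -0.5657 -0.2831; 0.0042 -0.4520 0.8920]
after S2 (compose_so3): [0.4991 0.3185 0.8059; -0.0875 -0.9067 0.4125; 0.8621 -0.2765 -0.4247]

rotation (axis_angle) = ((-0.8594, -0.0701, -0.5064), 2.7291)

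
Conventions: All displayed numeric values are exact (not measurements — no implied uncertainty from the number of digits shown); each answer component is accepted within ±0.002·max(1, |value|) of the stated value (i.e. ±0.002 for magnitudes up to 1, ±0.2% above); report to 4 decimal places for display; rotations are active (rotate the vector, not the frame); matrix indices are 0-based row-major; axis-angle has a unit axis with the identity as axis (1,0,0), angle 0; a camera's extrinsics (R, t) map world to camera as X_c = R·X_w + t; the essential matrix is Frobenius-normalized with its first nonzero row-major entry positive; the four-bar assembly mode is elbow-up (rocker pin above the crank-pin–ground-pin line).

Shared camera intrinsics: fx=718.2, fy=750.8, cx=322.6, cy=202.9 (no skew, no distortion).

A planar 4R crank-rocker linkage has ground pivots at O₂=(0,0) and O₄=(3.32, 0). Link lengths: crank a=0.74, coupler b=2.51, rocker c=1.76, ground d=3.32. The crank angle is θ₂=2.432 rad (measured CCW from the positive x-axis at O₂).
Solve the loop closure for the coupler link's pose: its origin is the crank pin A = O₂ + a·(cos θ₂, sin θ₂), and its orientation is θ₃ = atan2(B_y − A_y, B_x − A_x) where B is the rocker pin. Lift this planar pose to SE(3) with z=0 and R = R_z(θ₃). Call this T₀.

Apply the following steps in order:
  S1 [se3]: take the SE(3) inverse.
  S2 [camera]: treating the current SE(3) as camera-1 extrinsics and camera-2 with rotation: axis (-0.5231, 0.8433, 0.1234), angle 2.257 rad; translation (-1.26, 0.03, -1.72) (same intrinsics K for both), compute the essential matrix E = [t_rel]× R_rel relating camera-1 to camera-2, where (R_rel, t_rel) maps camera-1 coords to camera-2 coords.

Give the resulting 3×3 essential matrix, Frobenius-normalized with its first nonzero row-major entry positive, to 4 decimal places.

matrix = [0.3883 -0.2828 -0.1365; 0.2326 -0.3116 0.5537; -0.3221 0.1704 0.4001]

source (fourbar_fk): coupler pose = R=[0.9763 -0.2163 0.0000; 0.2163 0.9763 0.0000; 0.0000 0.0000 1.0000], t=(-0.5614, 0.4821, 0.0000)
after S1 (invert_se3): R=[0.9763 0.2163 0.0000; -0.2163 0.9763 0.0000; 0.0000 0.0000 1.0000], t=(0.4438, -0.5921, 0.0000)
after S2 (essential): [0.3883 -0.2828 -0.1365; 0.2326 -0.3116 0.5537; -0.3221 0.1704 0.4001]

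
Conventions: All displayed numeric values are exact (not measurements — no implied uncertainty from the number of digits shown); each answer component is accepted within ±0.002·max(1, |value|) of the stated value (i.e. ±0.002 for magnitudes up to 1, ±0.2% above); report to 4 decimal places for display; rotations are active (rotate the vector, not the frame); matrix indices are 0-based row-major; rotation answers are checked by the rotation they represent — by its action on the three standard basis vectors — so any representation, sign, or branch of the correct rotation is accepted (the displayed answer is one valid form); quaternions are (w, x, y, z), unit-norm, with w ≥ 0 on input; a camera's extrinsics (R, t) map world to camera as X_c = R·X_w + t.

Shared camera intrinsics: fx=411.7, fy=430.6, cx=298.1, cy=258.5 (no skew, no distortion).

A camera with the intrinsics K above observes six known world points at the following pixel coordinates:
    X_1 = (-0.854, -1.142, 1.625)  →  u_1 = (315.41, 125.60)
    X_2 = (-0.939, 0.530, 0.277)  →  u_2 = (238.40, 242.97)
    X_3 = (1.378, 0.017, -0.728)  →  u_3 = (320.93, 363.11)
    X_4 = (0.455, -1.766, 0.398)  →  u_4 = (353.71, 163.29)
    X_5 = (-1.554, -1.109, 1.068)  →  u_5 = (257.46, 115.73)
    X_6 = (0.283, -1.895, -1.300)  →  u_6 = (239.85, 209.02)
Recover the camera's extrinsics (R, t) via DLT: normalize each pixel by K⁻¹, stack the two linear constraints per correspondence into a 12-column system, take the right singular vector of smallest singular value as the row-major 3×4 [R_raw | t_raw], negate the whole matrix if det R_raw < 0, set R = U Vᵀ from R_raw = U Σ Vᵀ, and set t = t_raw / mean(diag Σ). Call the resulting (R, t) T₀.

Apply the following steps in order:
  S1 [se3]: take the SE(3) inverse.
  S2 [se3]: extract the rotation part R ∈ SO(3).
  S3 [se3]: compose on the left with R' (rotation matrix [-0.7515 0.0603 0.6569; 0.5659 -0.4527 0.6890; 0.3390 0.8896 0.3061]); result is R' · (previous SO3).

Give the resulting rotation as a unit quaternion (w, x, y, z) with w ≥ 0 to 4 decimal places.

rotation (quat) = (0.5547, 0.3199, 0.1929, 0.7435)

source (pnp_recover): camera pose = R=[0.7606 -0.2072 0.6152; 0.5690 0.6690 -0.4781; -0.3125 0.7138 0.6268], t=(-0.3200, 0.0700, 5.8700)
after S1 (invert_se3): R=[0.7606 0.5690 -0.3125; -0.2072 0.6690 0.7138; 0.6152 -0.4781 0.6268], t=(2.0380, -4.3029, -3.4491)
after S2 (rot_of_se3): [0.7606 0.5690 -0.3125; -0.2072 0.6690 0.7138; 0.6152 -0.4781 0.6268]
after S3 (compose_so3): [-0.1800 -0.7014 0.6897; 0.9482 -0.3103 -0.0681; 0.2618 0.6417 0.7209]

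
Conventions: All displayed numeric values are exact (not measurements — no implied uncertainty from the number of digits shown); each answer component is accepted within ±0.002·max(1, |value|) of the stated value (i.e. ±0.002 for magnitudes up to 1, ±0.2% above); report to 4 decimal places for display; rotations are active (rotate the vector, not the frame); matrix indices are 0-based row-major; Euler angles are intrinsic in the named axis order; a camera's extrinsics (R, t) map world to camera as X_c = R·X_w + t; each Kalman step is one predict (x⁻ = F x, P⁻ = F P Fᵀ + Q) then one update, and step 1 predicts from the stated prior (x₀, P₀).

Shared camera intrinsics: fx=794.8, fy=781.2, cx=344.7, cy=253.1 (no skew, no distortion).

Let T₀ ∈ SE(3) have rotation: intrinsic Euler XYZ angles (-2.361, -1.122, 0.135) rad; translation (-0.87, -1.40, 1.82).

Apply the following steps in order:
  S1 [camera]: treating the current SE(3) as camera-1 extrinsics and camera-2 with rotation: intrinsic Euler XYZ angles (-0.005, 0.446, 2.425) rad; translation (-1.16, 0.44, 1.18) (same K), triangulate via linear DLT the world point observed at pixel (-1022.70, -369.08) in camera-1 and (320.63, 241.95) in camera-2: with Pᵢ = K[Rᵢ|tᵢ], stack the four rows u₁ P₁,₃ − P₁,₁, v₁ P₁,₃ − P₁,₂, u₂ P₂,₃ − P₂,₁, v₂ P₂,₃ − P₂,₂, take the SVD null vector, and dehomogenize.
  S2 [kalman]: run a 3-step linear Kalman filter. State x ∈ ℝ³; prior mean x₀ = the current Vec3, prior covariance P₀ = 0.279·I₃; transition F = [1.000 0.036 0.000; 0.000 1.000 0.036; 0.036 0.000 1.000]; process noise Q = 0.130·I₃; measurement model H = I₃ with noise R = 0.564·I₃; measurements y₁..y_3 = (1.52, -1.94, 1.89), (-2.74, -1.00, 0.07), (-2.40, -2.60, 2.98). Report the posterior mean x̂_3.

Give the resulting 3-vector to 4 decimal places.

after S1 (triangulate): (-0.5729, 0.1446, 1.7976)
after S2 (kf_track): (-1.5139, -1.4666, 1.7833)

result = (-1.5139, -1.4666, 1.7833)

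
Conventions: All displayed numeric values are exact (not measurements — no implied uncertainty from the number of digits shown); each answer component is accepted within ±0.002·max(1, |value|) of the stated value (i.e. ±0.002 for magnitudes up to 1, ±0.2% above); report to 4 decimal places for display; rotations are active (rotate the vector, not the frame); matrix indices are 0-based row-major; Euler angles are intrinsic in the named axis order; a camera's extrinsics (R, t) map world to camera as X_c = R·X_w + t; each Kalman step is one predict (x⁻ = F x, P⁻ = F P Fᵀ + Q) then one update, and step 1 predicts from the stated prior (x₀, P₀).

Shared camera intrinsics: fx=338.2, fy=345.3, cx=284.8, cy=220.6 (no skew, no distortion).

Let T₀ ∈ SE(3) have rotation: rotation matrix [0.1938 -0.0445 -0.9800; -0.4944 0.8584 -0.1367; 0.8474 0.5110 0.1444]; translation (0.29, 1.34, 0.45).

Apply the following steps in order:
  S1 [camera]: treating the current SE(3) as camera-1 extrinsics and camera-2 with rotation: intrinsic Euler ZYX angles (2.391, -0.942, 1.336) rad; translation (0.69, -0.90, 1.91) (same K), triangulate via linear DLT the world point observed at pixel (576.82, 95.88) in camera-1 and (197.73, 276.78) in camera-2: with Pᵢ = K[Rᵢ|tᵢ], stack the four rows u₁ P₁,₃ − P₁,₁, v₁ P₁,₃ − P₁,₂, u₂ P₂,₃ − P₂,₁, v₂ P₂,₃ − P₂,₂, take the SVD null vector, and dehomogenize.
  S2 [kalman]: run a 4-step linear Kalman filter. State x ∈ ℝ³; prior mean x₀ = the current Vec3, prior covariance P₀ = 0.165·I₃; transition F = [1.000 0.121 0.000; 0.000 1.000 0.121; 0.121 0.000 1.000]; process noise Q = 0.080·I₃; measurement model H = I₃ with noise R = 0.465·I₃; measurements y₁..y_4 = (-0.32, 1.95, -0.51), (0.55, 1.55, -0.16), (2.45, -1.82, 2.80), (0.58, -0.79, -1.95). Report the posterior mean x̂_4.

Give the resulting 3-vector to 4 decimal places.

after S1 (triangulate): (1.3829, -1.2096, -0.2307)
after S2 (kf_track): (0.9561, -0.4662, 0.0214)

result = (0.9561, -0.4662, 0.0214)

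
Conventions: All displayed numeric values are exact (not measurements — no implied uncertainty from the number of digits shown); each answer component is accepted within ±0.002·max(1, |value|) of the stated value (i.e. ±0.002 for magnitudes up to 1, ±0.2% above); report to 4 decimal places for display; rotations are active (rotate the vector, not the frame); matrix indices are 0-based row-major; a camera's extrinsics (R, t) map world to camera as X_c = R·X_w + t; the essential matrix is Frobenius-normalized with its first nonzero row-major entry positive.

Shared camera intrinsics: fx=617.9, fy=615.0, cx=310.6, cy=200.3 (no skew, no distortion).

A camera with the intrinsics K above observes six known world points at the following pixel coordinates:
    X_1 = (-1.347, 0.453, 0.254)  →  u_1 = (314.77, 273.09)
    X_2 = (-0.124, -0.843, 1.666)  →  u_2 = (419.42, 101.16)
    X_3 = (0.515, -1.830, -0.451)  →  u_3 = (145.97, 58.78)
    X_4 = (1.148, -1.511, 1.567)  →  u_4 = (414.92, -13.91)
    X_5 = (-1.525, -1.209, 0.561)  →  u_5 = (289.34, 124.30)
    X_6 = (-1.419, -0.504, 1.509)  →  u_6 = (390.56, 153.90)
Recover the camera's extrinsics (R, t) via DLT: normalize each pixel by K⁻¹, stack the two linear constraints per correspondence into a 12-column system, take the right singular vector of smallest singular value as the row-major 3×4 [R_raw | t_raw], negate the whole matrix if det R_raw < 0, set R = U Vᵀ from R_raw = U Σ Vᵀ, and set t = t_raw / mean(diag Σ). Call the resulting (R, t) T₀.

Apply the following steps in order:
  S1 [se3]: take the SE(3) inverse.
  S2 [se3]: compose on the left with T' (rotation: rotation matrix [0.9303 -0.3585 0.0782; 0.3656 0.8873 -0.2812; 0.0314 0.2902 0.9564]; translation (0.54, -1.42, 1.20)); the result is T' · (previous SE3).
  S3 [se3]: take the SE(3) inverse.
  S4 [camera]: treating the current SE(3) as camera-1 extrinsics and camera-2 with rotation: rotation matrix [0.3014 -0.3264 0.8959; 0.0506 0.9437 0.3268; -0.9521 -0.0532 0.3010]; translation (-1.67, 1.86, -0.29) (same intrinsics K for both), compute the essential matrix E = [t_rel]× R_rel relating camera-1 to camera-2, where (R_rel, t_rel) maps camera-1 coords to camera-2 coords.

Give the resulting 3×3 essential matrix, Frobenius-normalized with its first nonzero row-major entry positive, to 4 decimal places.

matrix = [0.3287 0.6073 0.0510; -0.5800 0.2416 -0.0438; -0.2270 0.2687 -0.0110]

source (pnp_recover): camera pose = R=[0.0495 0.3400 0.9391; -0.0106 0.9404 -0.3399; -0.9987 0.0069 0.0501], t=(-0.2800, 0.4499, 5.4297)
after S1 (invert_se3): R=[0.0495 -0.0106 -0.9987; 0.3400 0.9404 0.0069; 0.9391 -0.3399 0.0501], t=(5.4413, -0.3651, 0.1438)
after S2 (compose_se3): R=[-0.0024 -0.3736 -0.9276; 0.0557 0.9261 -0.3731; 0.9984 -0.0526 0.0186], t=(5.7439, 0.2048, 1.4024)
after S3 (invert_se3): R=[-0.0024 0.0557 0.9984; -0.3736 0.9261 -0.0526; -0.9276 -0.3731 0.0186], t=(-1.3977, 2.0298, 5.3785)
after S4 (essential): [0.3287 0.6073 0.0510; -0.5800 0.2416 -0.0438; -0.2270 0.2687 -0.0110]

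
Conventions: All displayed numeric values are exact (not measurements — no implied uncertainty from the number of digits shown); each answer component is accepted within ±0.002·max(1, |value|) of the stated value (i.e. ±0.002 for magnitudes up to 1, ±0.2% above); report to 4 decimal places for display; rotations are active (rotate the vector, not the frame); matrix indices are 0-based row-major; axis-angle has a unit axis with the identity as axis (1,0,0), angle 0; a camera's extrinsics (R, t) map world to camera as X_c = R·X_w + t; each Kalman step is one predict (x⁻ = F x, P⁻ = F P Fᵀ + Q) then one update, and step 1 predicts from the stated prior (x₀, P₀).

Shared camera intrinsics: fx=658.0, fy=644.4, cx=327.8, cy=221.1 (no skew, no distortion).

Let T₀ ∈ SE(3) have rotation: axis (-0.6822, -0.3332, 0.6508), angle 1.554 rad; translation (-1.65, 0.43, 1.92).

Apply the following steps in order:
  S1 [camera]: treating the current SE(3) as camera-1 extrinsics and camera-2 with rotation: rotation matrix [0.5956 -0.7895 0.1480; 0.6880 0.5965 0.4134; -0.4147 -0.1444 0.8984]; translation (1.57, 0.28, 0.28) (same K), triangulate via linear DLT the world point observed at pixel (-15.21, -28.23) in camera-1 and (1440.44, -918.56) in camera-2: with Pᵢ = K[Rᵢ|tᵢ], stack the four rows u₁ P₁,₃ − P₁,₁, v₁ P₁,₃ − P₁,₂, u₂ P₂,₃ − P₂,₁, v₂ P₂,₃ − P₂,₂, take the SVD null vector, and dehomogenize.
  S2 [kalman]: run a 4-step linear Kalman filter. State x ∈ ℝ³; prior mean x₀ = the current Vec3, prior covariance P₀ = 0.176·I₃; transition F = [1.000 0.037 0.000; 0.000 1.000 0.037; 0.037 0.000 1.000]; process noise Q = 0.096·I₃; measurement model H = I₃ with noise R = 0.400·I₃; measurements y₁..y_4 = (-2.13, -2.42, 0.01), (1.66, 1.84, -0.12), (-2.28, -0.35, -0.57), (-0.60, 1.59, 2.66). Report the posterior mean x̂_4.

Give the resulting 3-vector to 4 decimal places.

result = (-0.9326, 0.4092, 0.8217)

after S1 (triangulate): (-1.6244, -1.3748, -0.1898)
after S2 (kf_track): (-0.9326, 0.4092, 0.8217)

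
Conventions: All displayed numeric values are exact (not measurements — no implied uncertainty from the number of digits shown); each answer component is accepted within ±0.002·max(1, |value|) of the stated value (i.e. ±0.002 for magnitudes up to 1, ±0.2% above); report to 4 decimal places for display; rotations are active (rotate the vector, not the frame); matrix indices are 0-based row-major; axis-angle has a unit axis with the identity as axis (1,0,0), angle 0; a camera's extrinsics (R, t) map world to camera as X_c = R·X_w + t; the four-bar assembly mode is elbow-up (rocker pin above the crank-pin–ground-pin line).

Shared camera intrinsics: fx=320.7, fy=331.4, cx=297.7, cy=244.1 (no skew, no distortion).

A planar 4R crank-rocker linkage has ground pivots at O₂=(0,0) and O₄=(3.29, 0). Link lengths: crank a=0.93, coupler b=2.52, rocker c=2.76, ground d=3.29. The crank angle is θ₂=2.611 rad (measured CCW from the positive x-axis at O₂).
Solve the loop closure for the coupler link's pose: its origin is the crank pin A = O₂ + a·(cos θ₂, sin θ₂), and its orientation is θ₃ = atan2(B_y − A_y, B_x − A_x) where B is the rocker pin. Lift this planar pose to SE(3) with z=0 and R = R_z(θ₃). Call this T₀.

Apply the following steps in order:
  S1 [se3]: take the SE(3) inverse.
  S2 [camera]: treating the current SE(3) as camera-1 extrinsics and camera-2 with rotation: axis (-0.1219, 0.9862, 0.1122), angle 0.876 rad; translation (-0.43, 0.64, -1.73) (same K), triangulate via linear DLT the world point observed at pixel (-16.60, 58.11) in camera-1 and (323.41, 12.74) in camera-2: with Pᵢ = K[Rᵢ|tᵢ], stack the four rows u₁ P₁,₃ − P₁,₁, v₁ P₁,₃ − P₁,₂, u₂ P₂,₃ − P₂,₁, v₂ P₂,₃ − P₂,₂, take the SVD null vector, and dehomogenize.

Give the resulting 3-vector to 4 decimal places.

source (fourbar_fk): coupler pose = R=[0.8260 -0.5636 0.0000; 0.5636 0.8260 0.0000; 0.0000 0.0000 1.0000], t=(-0.8021, 0.4706, 0.0000)
after S1 (invert_se3): R=[0.8260 0.5636 0.0000; -0.5636 0.8260 0.0000; 0.0000 0.0000 1.0000], t=(0.3974, -0.8408, 0.0000)
after S2 (triangulate): (-1.7455, -1.4724, 1.9125)

result = (-1.7455, -1.4724, 1.9125)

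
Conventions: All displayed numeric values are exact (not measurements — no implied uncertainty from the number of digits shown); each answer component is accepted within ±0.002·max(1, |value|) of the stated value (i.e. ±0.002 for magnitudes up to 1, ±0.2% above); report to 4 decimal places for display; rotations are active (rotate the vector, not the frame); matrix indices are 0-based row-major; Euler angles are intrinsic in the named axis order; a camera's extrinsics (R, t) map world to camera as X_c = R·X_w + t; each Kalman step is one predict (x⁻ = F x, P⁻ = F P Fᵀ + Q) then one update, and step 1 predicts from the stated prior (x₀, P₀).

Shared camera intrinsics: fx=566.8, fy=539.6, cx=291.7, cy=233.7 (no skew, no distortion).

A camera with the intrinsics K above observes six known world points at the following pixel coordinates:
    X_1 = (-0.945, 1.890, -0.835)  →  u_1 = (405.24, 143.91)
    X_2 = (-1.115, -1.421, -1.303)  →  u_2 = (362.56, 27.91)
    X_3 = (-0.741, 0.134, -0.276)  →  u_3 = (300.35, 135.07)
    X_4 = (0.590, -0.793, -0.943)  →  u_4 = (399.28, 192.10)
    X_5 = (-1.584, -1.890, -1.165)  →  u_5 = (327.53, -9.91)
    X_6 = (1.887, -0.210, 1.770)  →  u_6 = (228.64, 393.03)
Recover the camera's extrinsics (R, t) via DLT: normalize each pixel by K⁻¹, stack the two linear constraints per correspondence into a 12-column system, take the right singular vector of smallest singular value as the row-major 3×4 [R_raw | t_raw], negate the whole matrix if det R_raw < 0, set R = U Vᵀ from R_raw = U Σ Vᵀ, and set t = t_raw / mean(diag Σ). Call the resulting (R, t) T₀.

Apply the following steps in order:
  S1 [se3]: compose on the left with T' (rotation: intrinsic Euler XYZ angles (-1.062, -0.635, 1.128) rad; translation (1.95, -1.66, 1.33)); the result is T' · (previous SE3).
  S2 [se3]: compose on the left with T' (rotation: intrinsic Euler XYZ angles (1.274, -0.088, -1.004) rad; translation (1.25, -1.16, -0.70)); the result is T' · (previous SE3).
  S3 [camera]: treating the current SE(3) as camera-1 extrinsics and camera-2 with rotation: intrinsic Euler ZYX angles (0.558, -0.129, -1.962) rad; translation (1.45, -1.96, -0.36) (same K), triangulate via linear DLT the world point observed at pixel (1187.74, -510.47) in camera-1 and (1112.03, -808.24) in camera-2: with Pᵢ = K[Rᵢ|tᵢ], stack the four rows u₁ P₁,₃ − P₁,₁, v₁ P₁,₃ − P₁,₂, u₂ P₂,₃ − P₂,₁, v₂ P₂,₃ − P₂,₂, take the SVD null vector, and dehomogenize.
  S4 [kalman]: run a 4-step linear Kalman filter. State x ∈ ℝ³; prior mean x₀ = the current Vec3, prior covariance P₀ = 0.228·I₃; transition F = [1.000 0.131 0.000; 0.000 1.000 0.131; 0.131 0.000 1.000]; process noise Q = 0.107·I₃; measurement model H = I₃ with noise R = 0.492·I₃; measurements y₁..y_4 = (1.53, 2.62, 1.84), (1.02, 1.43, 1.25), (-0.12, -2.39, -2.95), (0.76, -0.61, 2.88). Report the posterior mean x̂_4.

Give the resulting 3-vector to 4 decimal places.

source (pnp_recover): camera pose = R=[0.4134 0.0698 -0.9079; 0.8083 0.4309 0.4012; 0.4192 -0.8997 0.1217], t=(0.1200, -0.2300, 5.2901)
after S1 (compose_se3): R=[-0.6941 0.2443 -0.6772; 0.3588 -0.6981 -0.6196; -0.6241 -0.6730 0.3969], t=(-0.9793, 2.1986, 3.4709)
after S2 (compose_se3): R=[-0.0149 -0.3968 -0.9178; 0.8280 0.5097 -0.2338; 0.5605 -0.7634 0.3210], t=(2.2688, -3.9911, 2.2642)
after S3 (triangulate): (0.3631, -1.2423, -1.8552)
after S4 (kf_track): (0.6433, -0.5161, 0.5829)

result = (0.6433, -0.5161, 0.5829)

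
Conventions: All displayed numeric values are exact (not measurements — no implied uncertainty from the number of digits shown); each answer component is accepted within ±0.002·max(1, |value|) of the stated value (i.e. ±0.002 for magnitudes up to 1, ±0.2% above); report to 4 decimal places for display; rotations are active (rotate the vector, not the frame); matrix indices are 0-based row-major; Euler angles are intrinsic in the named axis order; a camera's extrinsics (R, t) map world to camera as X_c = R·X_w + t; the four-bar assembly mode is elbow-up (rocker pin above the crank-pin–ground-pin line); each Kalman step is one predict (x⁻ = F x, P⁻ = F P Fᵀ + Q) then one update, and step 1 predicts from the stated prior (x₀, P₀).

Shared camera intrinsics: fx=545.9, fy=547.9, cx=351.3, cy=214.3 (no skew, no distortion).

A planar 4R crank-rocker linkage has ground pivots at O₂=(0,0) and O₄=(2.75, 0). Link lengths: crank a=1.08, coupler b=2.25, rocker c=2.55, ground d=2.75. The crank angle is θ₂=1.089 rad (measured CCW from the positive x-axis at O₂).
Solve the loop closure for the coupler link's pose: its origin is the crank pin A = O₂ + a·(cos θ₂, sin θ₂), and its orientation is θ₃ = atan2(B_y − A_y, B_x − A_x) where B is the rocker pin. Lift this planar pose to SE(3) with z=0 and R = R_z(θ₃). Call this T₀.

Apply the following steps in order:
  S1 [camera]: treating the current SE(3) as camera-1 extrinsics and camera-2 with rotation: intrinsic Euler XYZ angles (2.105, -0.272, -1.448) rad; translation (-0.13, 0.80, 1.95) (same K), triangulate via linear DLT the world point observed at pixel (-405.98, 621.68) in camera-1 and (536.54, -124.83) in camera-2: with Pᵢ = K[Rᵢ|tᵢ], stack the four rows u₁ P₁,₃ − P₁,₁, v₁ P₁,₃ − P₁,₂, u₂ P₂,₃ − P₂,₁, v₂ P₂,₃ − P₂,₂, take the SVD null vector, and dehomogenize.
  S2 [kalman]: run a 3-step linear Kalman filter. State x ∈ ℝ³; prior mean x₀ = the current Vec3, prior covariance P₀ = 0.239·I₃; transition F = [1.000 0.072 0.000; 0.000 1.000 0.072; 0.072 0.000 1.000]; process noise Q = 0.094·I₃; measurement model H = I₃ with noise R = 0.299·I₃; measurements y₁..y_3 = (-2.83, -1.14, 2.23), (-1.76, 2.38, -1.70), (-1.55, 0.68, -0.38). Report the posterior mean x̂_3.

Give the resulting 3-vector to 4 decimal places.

result = (-1.7957, 1.0084, -0.1919)

source (fourbar_fk): coupler pose = R=[0.7361 -0.6769 0.0000; 0.6769 0.7361 0.0000; 0.0000 0.0000 1.0000], t=(0.5004, 0.9571, 0.0000)
after S1 (triangulate): (-1.7401, 1.7119, 1.3979)
after S2 (kf_track): (-1.7957, 1.0084, -0.1919)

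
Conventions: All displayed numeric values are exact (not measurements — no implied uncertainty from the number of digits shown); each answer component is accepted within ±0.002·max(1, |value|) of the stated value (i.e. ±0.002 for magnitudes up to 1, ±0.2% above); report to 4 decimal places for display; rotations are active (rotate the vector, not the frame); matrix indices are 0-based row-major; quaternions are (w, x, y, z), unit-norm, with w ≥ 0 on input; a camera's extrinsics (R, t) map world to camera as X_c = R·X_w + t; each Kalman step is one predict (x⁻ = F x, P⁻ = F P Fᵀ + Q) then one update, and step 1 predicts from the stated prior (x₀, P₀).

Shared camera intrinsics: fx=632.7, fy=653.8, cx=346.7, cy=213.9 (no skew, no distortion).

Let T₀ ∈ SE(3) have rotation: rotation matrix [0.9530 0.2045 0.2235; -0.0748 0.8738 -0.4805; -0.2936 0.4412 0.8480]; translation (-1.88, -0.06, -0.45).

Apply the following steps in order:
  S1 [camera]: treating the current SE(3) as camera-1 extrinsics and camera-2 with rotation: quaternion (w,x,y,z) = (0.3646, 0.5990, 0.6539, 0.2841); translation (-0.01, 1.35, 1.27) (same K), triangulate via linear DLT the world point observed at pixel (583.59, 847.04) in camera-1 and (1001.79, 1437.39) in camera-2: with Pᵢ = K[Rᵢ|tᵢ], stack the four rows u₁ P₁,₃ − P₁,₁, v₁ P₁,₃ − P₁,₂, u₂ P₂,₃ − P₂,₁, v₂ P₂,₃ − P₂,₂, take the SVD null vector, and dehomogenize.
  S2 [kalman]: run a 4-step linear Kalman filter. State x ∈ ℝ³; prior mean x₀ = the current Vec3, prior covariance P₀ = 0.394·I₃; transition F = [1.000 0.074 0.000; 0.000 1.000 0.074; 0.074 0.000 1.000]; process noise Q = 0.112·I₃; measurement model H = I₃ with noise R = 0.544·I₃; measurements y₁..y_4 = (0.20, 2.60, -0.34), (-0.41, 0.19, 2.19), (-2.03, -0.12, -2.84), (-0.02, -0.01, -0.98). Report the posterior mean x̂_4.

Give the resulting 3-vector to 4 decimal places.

after S1 (triangulate): (1.6491, 1.5154, 1.0739)
after S2 (kf_track): (-0.3105, 0.4109, -0.6595)

result = (-0.3105, 0.4109, -0.6595)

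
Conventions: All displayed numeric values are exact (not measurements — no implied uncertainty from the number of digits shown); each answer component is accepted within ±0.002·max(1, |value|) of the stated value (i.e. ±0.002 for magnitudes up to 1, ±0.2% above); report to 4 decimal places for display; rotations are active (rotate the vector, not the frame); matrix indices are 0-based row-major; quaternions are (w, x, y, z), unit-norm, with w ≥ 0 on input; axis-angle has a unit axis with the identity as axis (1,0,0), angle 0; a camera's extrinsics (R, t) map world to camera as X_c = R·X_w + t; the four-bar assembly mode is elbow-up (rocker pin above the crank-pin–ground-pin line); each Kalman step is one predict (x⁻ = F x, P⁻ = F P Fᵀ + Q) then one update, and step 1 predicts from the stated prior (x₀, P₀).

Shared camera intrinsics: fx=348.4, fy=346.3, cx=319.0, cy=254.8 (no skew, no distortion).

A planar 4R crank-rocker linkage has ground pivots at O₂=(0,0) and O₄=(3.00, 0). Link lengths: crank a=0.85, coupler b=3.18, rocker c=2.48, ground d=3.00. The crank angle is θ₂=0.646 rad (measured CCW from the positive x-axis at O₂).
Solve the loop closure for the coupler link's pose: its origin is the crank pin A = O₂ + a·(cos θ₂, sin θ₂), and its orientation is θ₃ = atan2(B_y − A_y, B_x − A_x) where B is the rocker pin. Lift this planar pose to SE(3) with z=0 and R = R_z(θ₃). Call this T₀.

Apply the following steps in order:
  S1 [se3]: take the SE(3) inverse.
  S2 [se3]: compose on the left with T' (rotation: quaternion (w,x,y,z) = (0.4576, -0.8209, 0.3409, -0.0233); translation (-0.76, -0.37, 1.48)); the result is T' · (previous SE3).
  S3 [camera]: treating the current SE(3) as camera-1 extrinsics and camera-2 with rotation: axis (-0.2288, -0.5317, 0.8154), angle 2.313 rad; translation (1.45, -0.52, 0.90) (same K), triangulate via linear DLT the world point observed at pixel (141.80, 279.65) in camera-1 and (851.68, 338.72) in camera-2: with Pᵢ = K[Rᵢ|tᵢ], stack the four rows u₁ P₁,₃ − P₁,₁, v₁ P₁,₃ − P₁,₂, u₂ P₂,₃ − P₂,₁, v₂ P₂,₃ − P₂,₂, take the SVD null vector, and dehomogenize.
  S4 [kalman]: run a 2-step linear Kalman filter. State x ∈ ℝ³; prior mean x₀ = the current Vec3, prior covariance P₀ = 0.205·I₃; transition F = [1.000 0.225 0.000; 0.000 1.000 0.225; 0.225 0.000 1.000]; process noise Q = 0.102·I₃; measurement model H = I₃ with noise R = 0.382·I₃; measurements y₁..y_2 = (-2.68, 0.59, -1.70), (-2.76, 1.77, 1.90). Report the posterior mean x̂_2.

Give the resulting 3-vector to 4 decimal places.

source (fourbar_fk): coupler pose = R=[0.7871 -0.6169 0.0000; 0.6169 0.7871 0.0000; 0.0000 0.0000 1.0000], t=(0.6787, 0.5117, 0.0000)
after S1 (invert_se3): R=[0.7871 0.6169 0.0000; -0.6169 0.7871 0.0000; 0.0000 0.0000 1.0000], t=(-0.8499, 0.0159, 0.0000)
after S2 (compose_se3): R=[0.9354 0.0491 0.3502; -0.2421 -0.6329 0.7354; 0.2578 -0.7727 -0.5801], t=(-1.4200, 0.1182, 1.7004)
after S3 (triangulate): (0.1179, -1.4099, -1.0034)
after S4 (kf_track): (-1.7154, 0.2433, -0.0522)

result = (-1.7154, 0.2433, -0.0522)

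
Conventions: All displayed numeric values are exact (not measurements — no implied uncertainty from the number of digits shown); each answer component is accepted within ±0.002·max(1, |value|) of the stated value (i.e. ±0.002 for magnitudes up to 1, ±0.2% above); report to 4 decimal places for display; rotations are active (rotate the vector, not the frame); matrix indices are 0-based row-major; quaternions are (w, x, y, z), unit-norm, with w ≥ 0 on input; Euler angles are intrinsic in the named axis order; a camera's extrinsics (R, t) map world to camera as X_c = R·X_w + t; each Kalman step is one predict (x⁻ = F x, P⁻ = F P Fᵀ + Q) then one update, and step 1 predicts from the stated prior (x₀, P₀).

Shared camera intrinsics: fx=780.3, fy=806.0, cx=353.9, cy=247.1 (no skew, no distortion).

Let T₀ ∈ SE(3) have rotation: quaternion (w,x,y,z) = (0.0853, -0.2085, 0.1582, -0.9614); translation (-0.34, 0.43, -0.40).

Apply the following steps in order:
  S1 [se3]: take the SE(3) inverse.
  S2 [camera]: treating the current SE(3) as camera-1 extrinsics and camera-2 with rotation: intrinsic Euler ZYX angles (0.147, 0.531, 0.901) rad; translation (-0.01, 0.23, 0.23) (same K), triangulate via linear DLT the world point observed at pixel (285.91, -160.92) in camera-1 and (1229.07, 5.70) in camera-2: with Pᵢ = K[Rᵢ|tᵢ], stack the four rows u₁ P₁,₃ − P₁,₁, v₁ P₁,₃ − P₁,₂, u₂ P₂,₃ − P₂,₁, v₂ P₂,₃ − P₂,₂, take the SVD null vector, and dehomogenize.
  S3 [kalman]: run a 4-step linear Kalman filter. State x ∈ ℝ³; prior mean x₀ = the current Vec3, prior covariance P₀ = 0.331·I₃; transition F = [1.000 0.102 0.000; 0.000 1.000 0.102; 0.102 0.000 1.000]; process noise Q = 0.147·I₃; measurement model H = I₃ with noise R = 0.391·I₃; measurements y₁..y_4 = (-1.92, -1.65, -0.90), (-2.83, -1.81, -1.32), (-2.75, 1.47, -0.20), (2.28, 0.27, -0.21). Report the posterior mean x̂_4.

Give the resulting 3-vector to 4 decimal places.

result = (-0.1710, 0.2041, -0.3779)

after S1 (invert_se3): R=[-0.8985 -0.2300 0.3739; 0.0980 -0.9354 -0.3397; 0.4279 -0.2686 0.8630], t=(-0.0571, 0.2997, 0.6062)
after S2 (triangulate): (0.7398, 0.9621, 1.9710)
after S3 (kf_track): (-0.1710, 0.2041, -0.3779)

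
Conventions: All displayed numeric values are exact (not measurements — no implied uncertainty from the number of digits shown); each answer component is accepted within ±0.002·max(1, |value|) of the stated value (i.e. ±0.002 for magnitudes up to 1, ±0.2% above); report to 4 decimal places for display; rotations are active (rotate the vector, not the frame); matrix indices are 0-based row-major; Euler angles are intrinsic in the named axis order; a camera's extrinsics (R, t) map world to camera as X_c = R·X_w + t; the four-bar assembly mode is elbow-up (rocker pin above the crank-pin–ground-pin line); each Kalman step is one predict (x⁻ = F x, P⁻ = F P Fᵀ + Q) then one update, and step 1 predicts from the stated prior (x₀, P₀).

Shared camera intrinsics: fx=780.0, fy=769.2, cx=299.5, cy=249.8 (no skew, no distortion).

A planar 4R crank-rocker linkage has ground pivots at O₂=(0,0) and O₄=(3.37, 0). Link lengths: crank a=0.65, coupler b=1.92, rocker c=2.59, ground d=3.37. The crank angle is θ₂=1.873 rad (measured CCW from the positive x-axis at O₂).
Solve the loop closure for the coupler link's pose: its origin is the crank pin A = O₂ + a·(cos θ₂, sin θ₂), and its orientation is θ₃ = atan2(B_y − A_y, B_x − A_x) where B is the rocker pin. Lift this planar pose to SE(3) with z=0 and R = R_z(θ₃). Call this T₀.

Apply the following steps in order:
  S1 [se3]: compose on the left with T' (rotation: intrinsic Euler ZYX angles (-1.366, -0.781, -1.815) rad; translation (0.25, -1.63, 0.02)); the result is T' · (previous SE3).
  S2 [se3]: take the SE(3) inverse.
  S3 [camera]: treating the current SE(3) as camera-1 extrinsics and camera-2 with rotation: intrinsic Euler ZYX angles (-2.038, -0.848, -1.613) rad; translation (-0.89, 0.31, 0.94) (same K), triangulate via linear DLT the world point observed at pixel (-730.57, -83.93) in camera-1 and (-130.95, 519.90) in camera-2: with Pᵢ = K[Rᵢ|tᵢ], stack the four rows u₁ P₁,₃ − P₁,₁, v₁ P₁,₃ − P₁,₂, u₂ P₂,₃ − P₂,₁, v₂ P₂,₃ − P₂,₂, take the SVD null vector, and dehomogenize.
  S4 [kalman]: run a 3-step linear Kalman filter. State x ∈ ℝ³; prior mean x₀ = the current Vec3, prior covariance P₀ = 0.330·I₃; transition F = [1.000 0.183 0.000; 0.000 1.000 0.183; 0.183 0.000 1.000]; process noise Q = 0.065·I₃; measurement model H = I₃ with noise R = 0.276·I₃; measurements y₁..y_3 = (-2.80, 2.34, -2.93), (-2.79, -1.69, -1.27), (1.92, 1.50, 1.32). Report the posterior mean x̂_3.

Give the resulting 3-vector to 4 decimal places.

result = (-0.1914, 0.3848, -0.5113)

source (fourbar_fk): coupler pose = R=[0.8319 -0.5549 0.0000; 0.5549 0.8319 0.0000; 0.0000 0.0000 1.0000], t=(-0.1935, 0.6205, 0.0000)
after S1 (compose_se3): R=[0.0659 -0.1615 0.9847; -0.9769 -0.2115 0.0307; 0.2033 -0.9639 -0.1717], t=(0.1614, -1.9410, -0.5438)
after S2 (invert_se3): R=[0.0659 -0.9769 0.2033; -0.1615 -0.2115 -0.9639; 0.9847 0.0307 -0.1717], t=(-1.7963, -0.9086, -0.1927)
after S3 (triangulate): (0.7862, -1.0290, -0.5580)
after S4 (kf_track): (-0.1914, 0.3848, -0.5113)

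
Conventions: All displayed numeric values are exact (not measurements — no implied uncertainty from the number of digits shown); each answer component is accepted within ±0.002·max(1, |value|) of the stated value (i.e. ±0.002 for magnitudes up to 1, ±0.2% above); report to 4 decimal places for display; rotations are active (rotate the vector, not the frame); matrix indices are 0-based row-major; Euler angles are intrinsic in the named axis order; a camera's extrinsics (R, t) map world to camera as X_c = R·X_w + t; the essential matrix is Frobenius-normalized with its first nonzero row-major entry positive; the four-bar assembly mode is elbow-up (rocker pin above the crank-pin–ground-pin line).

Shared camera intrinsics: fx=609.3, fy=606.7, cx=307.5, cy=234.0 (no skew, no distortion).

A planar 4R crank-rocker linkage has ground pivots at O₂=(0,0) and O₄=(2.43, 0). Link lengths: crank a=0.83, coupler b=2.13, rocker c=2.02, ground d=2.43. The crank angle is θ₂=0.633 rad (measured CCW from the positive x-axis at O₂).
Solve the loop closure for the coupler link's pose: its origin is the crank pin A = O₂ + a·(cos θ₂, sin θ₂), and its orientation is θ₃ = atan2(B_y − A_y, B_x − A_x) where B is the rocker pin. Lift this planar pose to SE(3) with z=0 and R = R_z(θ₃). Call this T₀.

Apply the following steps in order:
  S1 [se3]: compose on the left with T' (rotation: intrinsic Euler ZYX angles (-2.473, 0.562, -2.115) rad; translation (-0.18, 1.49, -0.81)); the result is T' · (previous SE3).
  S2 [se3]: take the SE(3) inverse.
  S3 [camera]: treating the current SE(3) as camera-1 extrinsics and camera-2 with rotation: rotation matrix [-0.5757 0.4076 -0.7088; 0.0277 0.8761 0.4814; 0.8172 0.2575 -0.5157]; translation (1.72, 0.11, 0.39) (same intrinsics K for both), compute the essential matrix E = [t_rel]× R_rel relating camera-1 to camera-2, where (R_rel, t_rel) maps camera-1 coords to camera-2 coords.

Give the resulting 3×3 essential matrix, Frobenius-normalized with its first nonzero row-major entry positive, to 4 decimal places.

matrix = [0.0787 -0.0516 0.2021; 0.0907 -0.4367 -0.5360; -0.3345 0.4525 -0.3839]

source (fourbar_fk): coupler pose = R=[0.7043 -0.7099 0.0000; 0.7099 0.7043 0.0000; 0.0000 0.0000 1.0000], t=(0.6692, 0.4910, 0.0000)
after S1 (compose_se3): R=[-0.4415 0.4973 0.7468; 0.1196 0.8575 -0.5003; -0.8892 -0.1316 -0.4381], t=(-0.6063, 1.4772, -1.5221)
after S2 (invert_se3): R=[-0.4415 0.1196 -0.8892; 0.4973 0.8575 -0.1316; 0.7468 -0.5003 -0.4381], t=(-1.7978, -1.1655, 0.5250)
after S3 (essential): [0.0787 -0.0516 0.2021; 0.0907 -0.4367 -0.5360; -0.3345 0.4525 -0.3839]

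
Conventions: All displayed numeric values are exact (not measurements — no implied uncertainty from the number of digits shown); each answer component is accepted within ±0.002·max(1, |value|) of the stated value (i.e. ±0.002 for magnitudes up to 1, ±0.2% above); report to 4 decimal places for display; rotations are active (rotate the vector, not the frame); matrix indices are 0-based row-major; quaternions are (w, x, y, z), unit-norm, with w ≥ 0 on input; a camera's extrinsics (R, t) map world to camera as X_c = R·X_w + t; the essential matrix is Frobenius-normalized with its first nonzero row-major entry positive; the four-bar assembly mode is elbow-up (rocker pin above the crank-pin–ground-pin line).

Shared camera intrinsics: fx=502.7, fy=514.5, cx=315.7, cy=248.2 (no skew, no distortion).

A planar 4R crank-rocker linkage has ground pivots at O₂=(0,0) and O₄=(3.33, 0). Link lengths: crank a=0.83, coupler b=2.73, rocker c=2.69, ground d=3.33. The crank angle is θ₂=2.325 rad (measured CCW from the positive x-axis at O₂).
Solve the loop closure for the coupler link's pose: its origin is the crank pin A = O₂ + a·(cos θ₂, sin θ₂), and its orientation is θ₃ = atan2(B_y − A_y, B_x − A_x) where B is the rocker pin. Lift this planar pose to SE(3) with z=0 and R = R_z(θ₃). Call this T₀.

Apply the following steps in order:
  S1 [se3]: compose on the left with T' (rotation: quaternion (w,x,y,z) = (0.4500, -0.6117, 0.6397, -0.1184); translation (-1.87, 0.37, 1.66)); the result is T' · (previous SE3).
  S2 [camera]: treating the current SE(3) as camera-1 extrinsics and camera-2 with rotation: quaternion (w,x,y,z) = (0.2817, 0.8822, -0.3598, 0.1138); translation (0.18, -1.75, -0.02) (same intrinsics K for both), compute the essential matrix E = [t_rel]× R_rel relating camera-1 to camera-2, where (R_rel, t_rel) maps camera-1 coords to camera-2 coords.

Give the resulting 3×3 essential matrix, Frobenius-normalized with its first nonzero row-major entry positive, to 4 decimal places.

source (fourbar_fk): coupler pose = R=[0.8283 -0.5603 0.0000; 0.5603 0.8283 0.0000; 0.0000 0.0000 1.0000], t=(-0.5683, 0.6049, 0.0000)
after S1 (compose_se3): R=[-0.2517 -0.6460 0.7206; -0.6113 0.6834 0.3991; -0.7503 -0.3401 -0.5669], t=(-2.3662, 1.0106, 1.4802)
after S2 (essential): [0.4858 0.0345 0.3344; 0.2749 0.4411 0.0999; 0.1665 -0.5382 0.2313]

matrix = [0.4858 0.0345 0.3344; 0.2749 0.4411 0.0999; 0.1665 -0.5382 0.2313]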